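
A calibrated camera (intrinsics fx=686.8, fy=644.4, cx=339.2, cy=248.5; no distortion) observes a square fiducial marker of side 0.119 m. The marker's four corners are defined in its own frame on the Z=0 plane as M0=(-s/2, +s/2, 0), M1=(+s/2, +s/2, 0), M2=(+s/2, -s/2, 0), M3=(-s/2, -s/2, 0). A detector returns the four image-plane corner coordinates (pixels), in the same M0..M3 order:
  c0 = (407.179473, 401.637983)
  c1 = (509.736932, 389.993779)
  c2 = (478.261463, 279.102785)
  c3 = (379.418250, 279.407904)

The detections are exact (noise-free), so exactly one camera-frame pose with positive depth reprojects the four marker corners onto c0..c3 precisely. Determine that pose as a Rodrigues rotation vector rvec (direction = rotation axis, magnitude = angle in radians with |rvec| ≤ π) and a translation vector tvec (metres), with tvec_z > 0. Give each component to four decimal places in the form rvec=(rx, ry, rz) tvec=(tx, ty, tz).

Intrinsics K: fx=686.8, fy=644.4, cx=339.2, cy=248.5
Marker side s = 0.119 m; corners in marker frame (Z=0):
  M0 = (-0.0595, +0.0595, 0)
  M1 = (+0.0595, +0.0595, 0)
  M2 = (+0.0595, -0.0595, 0)
  M3 = (-0.0595, -0.0595, 0)
Detected image corners:
  c0 = (407.179473, 401.637983) px
  c1 = (509.736932, 389.993779) px
  c2 = (478.261463, 279.102785) px
  c3 = (379.418250, 279.407904) px
Planar DLT: solve 8×8 A·h = b for H (H[2,2]=1):
  H  [+1196.06368 +9.07258 +445.53704]
  H  [+217.87882 +794.24392 +335.51501]
  H  [+0.78969 -0.54222 +1.00000]
B = K⁻¹H; ‖b₁‖=1.565648, ‖b₂‖=1.565648; λ = 2/(‖b₁‖+‖b₂‖) = 0.638713, sign → tz>0 ⇒ λ=+0.638713
r₁ = λ·B[:,0] = (+0.86321,+0.02145,+0.50439); r₂ = λ·B[:,1] = (+0.17948,+0.92079,-0.34632)
r₃ = r₁×r₂ = (-0.47186,+0.38948,+0.79098); SVD([r₁ r₂ r₃]) → R = UVᵀ:
  R  [+0.86321 +0.17948 -0.47186]
  R  [+0.02145 +0.92079 +0.38948]
  R  [+0.50439 -0.34632 +0.79098]
t = (+0.09889, +0.08625, +0.63871) m
tr R = 2.574982; θ = arccos((tr R − 1)/2) = 0.664069 rad = 38.048°
axis k = ((R−Rᵀ)₃₂, (R−Rᵀ)₁₃, (R−Rᵀ)₂₁) / (2 sinθ) = (-0.596923, -0.791989, -0.128204)
rvec = θ·k = (-0.396398, -0.525935, -0.085136)

rvec=(-0.3964, -0.5259, -0.0851) tvec=(0.0989, 0.0862, 0.6387)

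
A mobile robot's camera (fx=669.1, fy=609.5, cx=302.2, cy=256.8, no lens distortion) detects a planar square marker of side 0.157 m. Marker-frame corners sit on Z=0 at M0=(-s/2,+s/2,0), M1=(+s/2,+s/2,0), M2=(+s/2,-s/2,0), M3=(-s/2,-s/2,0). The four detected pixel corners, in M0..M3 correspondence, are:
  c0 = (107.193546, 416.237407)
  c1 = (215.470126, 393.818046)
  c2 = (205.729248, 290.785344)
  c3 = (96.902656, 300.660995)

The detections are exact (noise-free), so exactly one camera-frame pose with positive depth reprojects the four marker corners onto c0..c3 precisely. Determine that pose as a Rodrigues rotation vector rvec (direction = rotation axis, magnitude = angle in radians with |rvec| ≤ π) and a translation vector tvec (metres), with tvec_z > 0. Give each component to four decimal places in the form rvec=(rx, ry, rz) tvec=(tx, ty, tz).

Intrinsics K: fx=669.1, fy=609.5, cx=302.2, cy=256.8
Marker side s = 0.157 m; corners in marker frame (Z=0):
  M0 = (-0.0785, +0.0785, 0)
  M1 = (+0.0785, +0.0785, 0)
  M2 = (+0.0785, -0.0785, 0)
  M3 = (-0.0785, -0.0785, 0)
Detected image corners:
  c0 = (107.193546, 416.237407) px
  c1 = (215.470126, 393.818046) px
  c2 = (205.729248, 290.785344) px
  c3 = (96.902656, 300.660995) px
Planar DLT: solve 8×8 A·h = b for H (H[2,2]=1):
  H  [+804.87990 +58.27152 +159.40274]
  H  [+151.56964 +681.77393 +349.76657]
  H  [+0.72582 -0.03470 +1.00000]
B = K⁻¹H; ‖b₁‖=1.138377, ‖b₂‖=1.138377; λ = 2/(‖b₁‖+‖b₂‖) = 0.878444, sign → tz>0 ⇒ λ=+0.878444
r₁ = λ·B[:,0] = (+0.76873,-0.05019,+0.63760); r₂ = λ·B[:,1] = (+0.09027,+0.99545,-0.03048)
r₃ = r₁×r₂ = (-0.63317,+0.08099,+0.76977); SVD([r₁ r₂ r₃]) → R = UVᵀ:
  R  [+0.76873 +0.09027 -0.63317]
  R  [-0.05019 +0.99545 +0.08099]
  R  [+0.63760 -0.03048 +0.76977]
t = (-0.18747, +0.13399, +0.87844) m
tr R = 2.533953; θ = arccos((tr R − 1)/2) = 0.696681 rad = 39.917°
axis k = ((R−Rᵀ)₃₂, (R−Rᵀ)₁₃, (R−Rᵀ)₂₁) / (2 sinθ) = (-0.086856, -0.990191, -0.109446)
rvec = θ·k = (-0.060511, -0.689847, -0.076249)

rvec=(-0.0605, -0.6898, -0.0762) tvec=(-0.1875, 0.1340, 0.8784)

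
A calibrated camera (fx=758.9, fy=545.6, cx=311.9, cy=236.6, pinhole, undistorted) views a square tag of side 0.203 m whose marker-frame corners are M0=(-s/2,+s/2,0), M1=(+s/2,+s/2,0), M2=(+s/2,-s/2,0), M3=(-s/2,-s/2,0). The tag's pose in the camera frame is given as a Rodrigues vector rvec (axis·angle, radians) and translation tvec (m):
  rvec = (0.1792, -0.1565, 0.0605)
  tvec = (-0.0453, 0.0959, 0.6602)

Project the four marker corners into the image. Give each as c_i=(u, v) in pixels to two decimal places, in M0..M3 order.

Intrinsics K: fx=758.9, fy=545.6, cx=311.9, cy=236.6
Marker side s = 0.203 m; corners in marker frame (Z=0):
  M0 = (-0.1015, +0.1015, 0)
  M1 = (+0.1015, +0.1015, 0)
  M2 = (+0.1015, -0.1015, 0)
  M3 = (-0.1015, -0.1015, 0)
rvec = (0.1792, -0.1565, 0.0605), |rvec| = θ = 0.24549 rad = 14.066°
Rodrigues: sinθ=0.24303, 1−cosθ=0.02998; R = I + sinθ·[k]× + (1−cosθ)·[k]×²:
    [+0.98599 -0.07385 -0.14954]
    [+0.04594 +0.98220 -0.18212]
    [+0.16033 +0.17270 +0.97184]
t = (-0.0453, 0.0959, 0.6602) m
M0: Pc = R·M0+t = (-0.15287, +0.19093, +0.66146); u = 758.9·(-0.15287)/0.66146 + 311.9 = 136.5050, v = 545.6·(+0.19093)/0.66146 + 236.6 = 394.0886
M1: Pc = R·M1+t = (+0.04728, +0.20026, +0.69400); u = 758.9·(+0.04728)/0.69400 + 311.9 = 363.6046, v = 545.6·(+0.20026)/0.69400 + 236.6 = 394.0349
M2: Pc = R·M2+t = (+0.06227, +0.00087, +0.65894); u = 758.9·(+0.06227)/0.65894 + 311.9 = 383.6201, v = 545.6·(+0.00087)/0.65894 + 236.6 = 237.3199
M3: Pc = R·M3+t = (-0.13788, -0.00846, +0.62640); u = 758.9·(-0.13788)/0.62640 + 311.9 = 144.8507, v = 545.6·(-0.00846)/0.62640 + 236.6 = 229.2341

c0=(136.51, 394.09) c1=(363.60, 394.03) c2=(383.62, 237.32) c3=(144.85, 229.23)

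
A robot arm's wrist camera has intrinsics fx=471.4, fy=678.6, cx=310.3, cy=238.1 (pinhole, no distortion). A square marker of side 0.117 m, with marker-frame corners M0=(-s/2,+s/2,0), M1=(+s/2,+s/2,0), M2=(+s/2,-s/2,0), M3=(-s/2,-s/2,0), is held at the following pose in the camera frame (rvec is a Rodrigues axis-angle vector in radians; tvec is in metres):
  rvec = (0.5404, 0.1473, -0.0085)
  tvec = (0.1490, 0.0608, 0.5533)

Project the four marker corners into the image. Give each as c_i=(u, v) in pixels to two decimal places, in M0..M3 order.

c0=(385.10, 363.35) c1=(482.17, 371.20) c2=(497.14, 254.46) c3=(388.66, 249.37)

Intrinsics K: fx=471.4, fy=678.6, cx=310.3, cy=238.1
Marker side s = 0.117 m; corners in marker frame (Z=0):
  M0 = (-0.0585, +0.0585, 0)
  M1 = (+0.0585, +0.0585, 0)
  M2 = (+0.0585, -0.0585, 0)
  M3 = (-0.0585, -0.0585, 0)
rvec = (0.5404, 0.1473, -0.0085), |rvec| = θ = 0.56018 rad = 32.096°
Rodrigues: sinθ=0.53134, 1−cosθ=0.15284; R = I + sinθ·[k]× + (1−cosθ)·[k]×²:
    [+0.98940 +0.04683 +0.13748]
    [+0.03071 +0.85773 -0.51319]
    [-0.14195 +0.51197 +0.84719]
t = (0.1490, 0.0608, 0.5533) m
M0: Pc = R·M0+t = (+0.09386, +0.10918, +0.59155); u = 471.4·(+0.09386)/0.59155 + 310.3 = 385.0955, v = 678.6·(+0.10918)/0.59155 + 238.1 = 363.3463
M1: Pc = R·M1+t = (+0.20962, +0.11277, +0.57495); u = 471.4·(+0.20962)/0.57495 + 310.3 = 482.1677, v = 678.6·(+0.11277)/0.57495 + 238.1 = 371.2049
M2: Pc = R·M2+t = (+0.20414, +0.01242, +0.51505); u = 471.4·(+0.20414)/0.51505 + 310.3 = 497.1409, v = 678.6·(+0.01242)/0.51505 + 238.1 = 254.4632
M3: Pc = R·M3+t = (+0.08838, +0.00883, +0.53165); u = 471.4·(+0.08838)/0.53165 + 310.3 = 388.6641, v = 678.6·(+0.00883)/0.53165 + 238.1 = 249.3661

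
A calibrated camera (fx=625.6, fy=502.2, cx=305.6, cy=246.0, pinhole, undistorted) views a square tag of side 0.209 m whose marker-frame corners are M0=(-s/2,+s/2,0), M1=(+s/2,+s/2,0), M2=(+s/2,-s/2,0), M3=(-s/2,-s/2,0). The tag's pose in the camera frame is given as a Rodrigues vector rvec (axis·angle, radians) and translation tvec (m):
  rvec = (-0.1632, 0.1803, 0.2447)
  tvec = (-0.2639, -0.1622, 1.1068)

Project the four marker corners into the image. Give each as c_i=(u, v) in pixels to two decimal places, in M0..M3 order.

Intrinsics K: fx=625.6, fy=502.2, cx=305.6, cy=246.0
Marker side s = 0.209 m; corners in marker frame (Z=0):
  M0 = (-0.1045, +0.1045, 0)
  M1 = (+0.1045, +0.1045, 0)
  M2 = (+0.1045, -0.1045, 0)
  M3 = (-0.1045, -0.1045, 0)
rvec = (-0.1632, 0.1803, 0.2447), |rvec| = θ = 0.34499 rad = 19.767°
Rodrigues: sinθ=0.33819, 1−cosθ=0.05892; R = I + sinθ·[k]× + (1−cosθ)·[k]×²:
    [+0.95426 -0.25444 +0.15697]
    [+0.22531 +0.95717 +0.18182]
    [-0.19651 -0.13814 +0.97072]
t = (-0.2639, -0.1622, 1.1068) m
M0: Pc = R·M0+t = (-0.39021, -0.08572, +1.11290); u = 625.6·(-0.39021)/1.11290 + 305.6 = 86.2495, v = 502.2·(-0.08572)/1.11290 + 246.0 = 207.3184
M1: Pc = R·M1+t = (-0.19077, -0.03863, +1.07183); u = 625.6·(-0.19077)/1.07183 + 305.6 = 194.2530, v = 502.2·(-0.03863)/1.07183 + 246.0 = 227.8997
M2: Pc = R·M2+t = (-0.13759, -0.23868, +1.10070); u = 625.6·(-0.13759)/1.10070 + 305.6 = 227.3984, v = 502.2·(-0.23868)/1.10070 + 246.0 = 137.1011
M3: Pc = R·M3+t = (-0.33703, -0.28577, +1.14177); u = 625.6·(-0.33703)/1.14177 + 305.6 = 120.9336, v = 502.2·(-0.28577)/1.14177 + 246.0 = 120.3065

c0=(86.25, 207.32) c1=(194.25, 227.90) c2=(227.40, 137.10) c3=(120.93, 120.31)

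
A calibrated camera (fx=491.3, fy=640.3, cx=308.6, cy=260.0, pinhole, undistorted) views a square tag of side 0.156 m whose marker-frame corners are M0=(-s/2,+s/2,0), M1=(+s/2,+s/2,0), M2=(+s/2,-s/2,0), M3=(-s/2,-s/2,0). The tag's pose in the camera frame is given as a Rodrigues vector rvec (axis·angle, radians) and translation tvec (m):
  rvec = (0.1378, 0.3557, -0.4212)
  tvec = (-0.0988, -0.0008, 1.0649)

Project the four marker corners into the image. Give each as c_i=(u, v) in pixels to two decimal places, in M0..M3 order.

Intrinsics K: fx=491.3, fy=640.3, cx=308.6, cy=260.0
Marker side s = 0.156 m; corners in marker frame (Z=0):
  M0 = (-0.0780, +0.0780, 0)
  M1 = (+0.0780, +0.0780, 0)
  M2 = (+0.0780, -0.0780, 0)
  M3 = (-0.0780, -0.0780, 0)
rvec = (0.1378, 0.3557, -0.4212), |rvec| = θ = 0.56826 rad = 32.559°
Rodrigues: sinθ=0.53817, 1−cosθ=0.15716; R = I + sinθ·[k]× + (1−cosθ)·[k]×²:
    [+0.85208 +0.42275 +0.30861]
    [-0.37504 +0.90442 -0.20342]
    [-0.36511 +0.05759 +0.92918]
t = (-0.0988, -0.0008, 1.0649) m
M0: Pc = R·M0+t = (-0.13229, +0.09900, +1.09787); u = 491.3·(-0.13229)/1.09787 + 308.6 = 249.4009, v = 640.3·(+0.09900)/1.09787 + 260.0 = 317.7373
M1: Pc = R·M1+t = (+0.00064, +0.04049, +1.04091); u = 491.3·(+0.00064)/1.04091 + 308.6 = 308.9005, v = 640.3·(+0.04049)/1.04091 + 260.0 = 284.9076
M2: Pc = R·M2+t = (-0.06531, -0.10060, +1.03193); u = 491.3·(-0.06531)/1.03193 + 308.6 = 277.5049, v = 640.3·(-0.10060)/1.03193 + 260.0 = 197.5805
M3: Pc = R·M3+t = (-0.19824, -0.04209, +1.08889); u = 491.3·(-0.19824)/1.08889 + 308.6 = 219.1567, v = 640.3·(-0.04209)/1.08889 + 260.0 = 235.2490

c0=(249.40, 317.74) c1=(308.90, 284.91) c2=(277.50, 197.58) c3=(219.16, 235.25)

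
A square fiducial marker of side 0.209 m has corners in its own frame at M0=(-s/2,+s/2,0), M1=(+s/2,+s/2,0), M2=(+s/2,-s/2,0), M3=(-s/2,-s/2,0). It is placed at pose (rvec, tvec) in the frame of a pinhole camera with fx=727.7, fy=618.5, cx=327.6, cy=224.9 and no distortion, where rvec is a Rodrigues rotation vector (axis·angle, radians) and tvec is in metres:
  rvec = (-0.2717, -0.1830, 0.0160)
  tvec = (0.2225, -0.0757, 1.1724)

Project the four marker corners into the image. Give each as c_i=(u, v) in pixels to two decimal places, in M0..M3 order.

Intrinsics K: fx=727.7, fy=618.5, cx=327.6, cy=224.9
Marker side s = 0.209 m; corners in marker frame (Z=0):
  M0 = (-0.1045, +0.1045, 0)
  M1 = (+0.1045, +0.1045, 0)
  M2 = (+0.1045, -0.1045, 0)
  M3 = (-0.1045, -0.1045, 0)
rvec = (-0.2717, -0.1830, 0.0160), |rvec| = θ = 0.32797 rad = 18.791°
Rodrigues: sinθ=0.32212, 1−cosθ=0.05330; R = I + sinθ·[k]× + (1−cosθ)·[k]×²:
    [+0.98328 +0.00892 -0.18189]
    [+0.04035 +0.96329 +0.26540]
    [+0.17758 -0.26831 +0.94682]
t = (0.2225, -0.0757, 1.1724) m
M0: Pc = R·M0+t = (+0.12068, +0.02075, +1.12580); u = 727.7·(+0.12068)/1.12580 + 327.6 = 405.6054, v = 618.5·(+0.02075)/1.12580 + 224.9 = 236.2982
M1: Pc = R·M1+t = (+0.32619, +0.02918, +1.16292); u = 727.7·(+0.32619)/1.16292 + 327.6 = 531.7112, v = 618.5·(+0.02918)/1.16292 + 224.9 = 240.4199
M2: Pc = R·M2+t = (+0.32432, -0.17215, +1.21900); u = 727.7·(+0.32432)/1.21900 + 327.6 = 521.2084, v = 618.5·(-0.17215)/1.21900 + 224.9 = 137.5551
M3: Pc = R·M3+t = (+0.11881, -0.18058, +1.18188); u = 727.7·(+0.11881)/1.18188 + 327.6 = 400.7559, v = 618.5·(-0.18058)/1.18188 + 224.9 = 130.3986

c0=(405.61, 236.30) c1=(531.71, 240.42) c2=(521.21, 137.56) c3=(400.76, 130.40)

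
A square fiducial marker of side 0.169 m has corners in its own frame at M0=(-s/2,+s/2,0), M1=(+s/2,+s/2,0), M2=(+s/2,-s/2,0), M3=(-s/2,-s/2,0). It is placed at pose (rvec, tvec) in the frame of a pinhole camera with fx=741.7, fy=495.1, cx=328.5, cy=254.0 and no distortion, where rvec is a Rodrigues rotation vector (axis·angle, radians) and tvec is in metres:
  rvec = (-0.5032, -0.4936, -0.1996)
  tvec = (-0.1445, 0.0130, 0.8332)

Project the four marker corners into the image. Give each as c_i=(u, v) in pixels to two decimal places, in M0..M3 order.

Intrinsics K: fx=741.7, fy=495.1, cx=328.5, cy=254.0
Marker side s = 0.169 m; corners in marker frame (Z=0):
  M0 = (-0.0845, +0.0845, 0)
  M1 = (+0.0845, +0.0845, 0)
  M2 = (+0.0845, -0.0845, 0)
  M3 = (-0.0845, -0.0845, 0)
rvec = (-0.5032, -0.4936, -0.1996), |rvec| = θ = 0.73259 rad = 41.974°
Rodrigues: sinθ=0.66880, 1−cosθ=0.25656; R = I + sinθ·[k]× + (1−cosθ)·[k]×²:
    [+0.86449 +0.30095 -0.40260]
    [-0.06349 +0.85991 +0.50648]
    [+0.49863 -0.41228 +0.76249]
t = (-0.1445, 0.0130, 0.8332) m
M0: Pc = R·M0+t = (-0.19212, +0.09103, +0.75623); u = 741.7·(-0.19212)/0.75623 + 328.5 = 140.0721, v = 495.1·(+0.09103)/0.75623 + 254.0 = 313.5951
M1: Pc = R·M1+t = (-0.04602, +0.08030, +0.84050); u = 741.7·(-0.04602)/0.84050 + 328.5 = 287.8891, v = 495.1·(+0.08030)/0.84050 + 254.0 = 301.3001
M2: Pc = R·M2+t = (-0.09688, -0.06503, +0.91017); u = 741.7·(-0.09688)/0.91017 + 328.5 = 249.5513, v = 495.1·(-0.06503)/0.91017 + 254.0 = 218.6277
M3: Pc = R·M3+t = (-0.24298, -0.05430, +0.82590); u = 741.7·(-0.24298)/0.82590 + 328.5 = 110.2930, v = 495.1·(-0.05430)/0.82590 + 254.0 = 221.4502

c0=(140.07, 313.60) c1=(287.89, 301.30) c2=(249.55, 218.63) c3=(110.29, 221.45)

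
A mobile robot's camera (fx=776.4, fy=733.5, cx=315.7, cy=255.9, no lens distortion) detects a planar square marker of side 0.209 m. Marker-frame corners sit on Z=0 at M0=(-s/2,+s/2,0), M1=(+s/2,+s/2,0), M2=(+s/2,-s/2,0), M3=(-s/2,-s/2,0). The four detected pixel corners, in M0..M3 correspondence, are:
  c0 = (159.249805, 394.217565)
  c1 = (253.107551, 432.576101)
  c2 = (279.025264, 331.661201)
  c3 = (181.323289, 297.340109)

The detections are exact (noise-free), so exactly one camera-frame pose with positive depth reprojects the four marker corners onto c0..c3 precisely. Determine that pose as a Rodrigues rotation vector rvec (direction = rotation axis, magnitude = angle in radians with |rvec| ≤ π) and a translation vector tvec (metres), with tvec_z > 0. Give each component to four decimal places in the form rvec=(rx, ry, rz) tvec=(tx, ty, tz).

Intrinsics K: fx=776.4, fy=733.5, cx=315.7, cy=255.9
Marker side s = 0.209 m; corners in marker frame (Z=0):
  M0 = (-0.1045, +0.1045, 0)
  M1 = (+0.1045, +0.1045, 0)
  M2 = (+0.1045, -0.1045, 0)
  M3 = (-0.1045, -0.1045, 0)
Detected image corners:
  c0 = (159.249805, 394.217565) px
  c1 = (253.107551, 432.576101) px
  c2 = (279.025264, 331.661201) px
  c3 = (181.323289, 297.340109) px
Planar DLT: solve 8×8 A·h = b for H (H[2,2]=1):
  H  [+405.02800 -85.98795 +216.79366]
  H  [+85.39057 +520.63299 +364.16354]
  H  [-0.24349 +0.13104 +1.00000]
B = K⁻¹H; ‖b₁‖=0.696474, ‖b₂‖=0.696474; λ = 2/(‖b₁‖+‖b₂‖) = 1.435803, sign → tz>0 ⇒ λ=+1.435803
r₁ = λ·B[:,0] = (+0.89118,+0.28912,-0.34960); r₂ = λ·B[:,1] = (-0.23552,+0.95348,+0.18815)
r₃ = r₁×r₂ = (+0.38773,-0.08533,+0.91781); SVD([r₁ r₂ r₃]) → R = UVᵀ:
  R  [+0.89118 -0.23552 +0.38773]
  R  [+0.28912 +0.95348 -0.08533]
  R  [-0.34960 +0.18815 +0.91781]
t = (-0.18291, +0.21192, +1.43580) m
tr R = 2.762473; θ = arccos((tr R − 1)/2) = 0.492325 rad = 28.208°
axis k = ((R−Rᵀ)₃₂, (R−Rᵀ)₁₃, (R−Rᵀ)₂₁) / (2 sinθ) = (+0.289287, +0.779953, +0.554965)
rvec = θ·k = (+0.142423, +0.383990, +0.273223)

rvec=(0.1424, 0.3840, 0.2732) tvec=(-0.1829, 0.2119, 1.4358)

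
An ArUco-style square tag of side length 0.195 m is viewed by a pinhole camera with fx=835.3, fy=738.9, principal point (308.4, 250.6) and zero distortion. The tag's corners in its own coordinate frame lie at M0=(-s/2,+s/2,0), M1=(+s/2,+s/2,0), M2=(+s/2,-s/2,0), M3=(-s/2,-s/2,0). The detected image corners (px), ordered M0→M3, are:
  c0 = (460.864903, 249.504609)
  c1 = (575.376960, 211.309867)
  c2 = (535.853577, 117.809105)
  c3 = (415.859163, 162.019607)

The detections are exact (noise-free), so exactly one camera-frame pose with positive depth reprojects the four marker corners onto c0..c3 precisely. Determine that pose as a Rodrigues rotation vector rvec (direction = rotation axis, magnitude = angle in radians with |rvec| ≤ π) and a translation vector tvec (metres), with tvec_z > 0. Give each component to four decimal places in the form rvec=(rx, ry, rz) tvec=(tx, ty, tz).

rvec=(0.4865, 0.1772, -0.4289) tvec=(0.2993, -0.1145, 1.3291)

Intrinsics K: fx=835.3, fy=738.9, cx=308.4, cy=250.6
Marker side s = 0.195 m; corners in marker frame (Z=0):
  M0 = (-0.0975, +0.0975, 0)
  M1 = (+0.0975, +0.0975, 0)
  M2 = (+0.0975, -0.0975, 0)
  M3 = (-0.0975, -0.0975, 0)
Detected image corners:
  c0 = (460.864903, 249.504609) px
  c1 = (575.376960, 211.309867) px
  c2 = (535.853577, 117.809105) px
  c3 = (415.859163, 162.019607) px
Planar DLT: solve 8×8 A·h = b for H (H[2,2]=1):
  H  [+501.93776 +371.84198 +496.49265]
  H  [-247.68633 +521.45017 +186.93498]
  H  [-0.19907 +0.31153 +1.00000]
B = K⁻¹H; ‖b₁‖=0.752403, ‖b₂‖=0.752403; λ = 2/(‖b₁‖+‖b₂‖) = 1.329076, sign → tz>0 ⇒ λ=+1.329076
r₁ = λ·B[:,0] = (+0.89633,-0.35579,-0.26457); r₂ = λ·B[:,1] = (+0.43878,+0.79752,+0.41405)
r₃ = r₁×r₂ = (+0.06369,-0.48722,+0.87096); SVD([r₁ r₂ r₃]) → R = UVᵀ:
  R  [+0.89633 +0.43878 +0.06369]
  R  [-0.35579 +0.79752 -0.48722]
  R  [-0.26457 +0.41405 +0.87096]
t = (+0.29928, -0.11452, +1.32908) m
tr R = 2.564808; θ = arccos((tr R − 1)/2) = 0.672280 rad = 38.519°
axis k = ((R−Rᵀ)₃₂, (R−Rᵀ)₁₃, (R−Rᵀ)₂₁) / (2 sinθ) = (+0.723593, +0.263551, -0.637929)
rvec = θ·k = (+0.486457, +0.177180, -0.428867)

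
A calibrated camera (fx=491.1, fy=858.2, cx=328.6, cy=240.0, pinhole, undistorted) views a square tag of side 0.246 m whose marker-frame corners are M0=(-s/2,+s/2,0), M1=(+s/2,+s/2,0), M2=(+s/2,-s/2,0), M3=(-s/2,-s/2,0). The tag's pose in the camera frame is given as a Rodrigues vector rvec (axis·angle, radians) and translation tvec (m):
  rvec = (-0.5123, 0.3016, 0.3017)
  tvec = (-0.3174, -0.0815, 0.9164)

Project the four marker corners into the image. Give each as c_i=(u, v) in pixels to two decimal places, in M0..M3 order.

Intrinsics K: fx=491.1, fy=858.2, cx=328.6, cy=240.0
Marker side s = 0.246 m; corners in marker frame (Z=0):
  M0 = (-0.1230, +0.1230, 0)
  M1 = (+0.1230, +0.1230, 0)
  M2 = (+0.1230, -0.1230, 0)
  M3 = (-0.1230, -0.1230, 0)
rvec = (-0.5123, 0.3016, 0.3017), |rvec| = θ = 0.66666 rad = 38.197°
Rodrigues: sinθ=0.61837, 1−cosθ=0.21411; R = I + sinθ·[k]× + (1−cosθ)·[k]×²:
    [+0.91233 -0.35428 +0.20529]
    [+0.20541 +0.82971 +0.51902]
    [-0.35421 -0.43135 +0.82974]
t = (-0.3174, -0.0815, 0.9164) m
M0: Pc = R·M0+t = (-0.47319, -0.00471, +0.90691); u = 491.1·(-0.47319)/0.90691 + 328.6 = 72.3624, v = 858.2·(-0.00471)/0.90691 + 240.0 = 235.5425
M1: Pc = R·M1+t = (-0.24876, +0.04582, +0.81978); u = 491.1·(-0.24876)/0.81978 + 328.6 = 179.5763, v = 858.2·(+0.04582)/0.81978 + 240.0 = 287.9675
M2: Pc = R·M2+t = (-0.16161, -0.15829, +0.92589); u = 491.1·(-0.16161)/0.92589 + 328.6 = 242.8819, v = 858.2·(-0.15829)/0.92589 + 240.0 = 93.2825
M3: Pc = R·M3+t = (-0.38604, -0.20882, +1.01302); u = 491.1·(-0.38604)/1.01302 + 328.6 = 141.4532, v = 858.2·(-0.20882)/1.01302 + 240.0 = 63.0949

c0=(72.36, 235.54) c1=(179.58, 287.97) c2=(242.88, 93.28) c3=(141.45, 63.09)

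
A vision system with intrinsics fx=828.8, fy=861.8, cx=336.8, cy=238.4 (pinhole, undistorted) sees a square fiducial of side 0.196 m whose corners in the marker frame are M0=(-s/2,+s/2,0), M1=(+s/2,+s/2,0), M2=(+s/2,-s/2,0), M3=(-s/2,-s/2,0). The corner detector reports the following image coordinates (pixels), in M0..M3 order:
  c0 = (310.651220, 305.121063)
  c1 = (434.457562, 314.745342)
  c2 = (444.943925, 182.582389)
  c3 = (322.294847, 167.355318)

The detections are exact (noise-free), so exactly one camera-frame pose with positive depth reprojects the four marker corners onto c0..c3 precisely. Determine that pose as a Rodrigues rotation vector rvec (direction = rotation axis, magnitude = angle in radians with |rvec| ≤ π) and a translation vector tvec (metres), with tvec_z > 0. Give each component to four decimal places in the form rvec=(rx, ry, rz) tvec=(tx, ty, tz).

Intrinsics K: fx=828.8, fy=861.8, cx=336.8, cy=238.4
Marker side s = 0.196 m; corners in marker frame (Z=0):
  M0 = (-0.0980, +0.0980, 0)
  M1 = (+0.0980, +0.0980, 0)
  M2 = (+0.0980, -0.0980, 0)
  M3 = (-0.0980, -0.0980, 0)
Detected image corners:
  c0 = (310.651220, 305.121063) px
  c1 = (434.457562, 314.745342) px
  c2 = (444.943925, 182.582389) px
  c3 = (322.294847, 167.355318) px
Planar DLT: solve 8×8 A·h = b for H (H[2,2]=1):
  H  [+709.78155 -67.22775 +379.39725]
  H  [+115.42770 +681.34476 +242.39206]
  H  [+0.21444 -0.02866 +1.00000]
B = K⁻¹H; ‖b₁‖=0.802063, ‖b₂‖=0.802063; λ = 2/(‖b₁‖+‖b₂‖) = 1.246785, sign → tz>0 ⇒ λ=+1.246785
r₁ = λ·B[:,0] = (+0.95910,+0.09303,+0.26736); r₂ = λ·B[:,1] = (-0.08661,+0.99560,-0.03573)
r₃ = r₁×r₂ = (-0.26951,+0.01111,+0.96293); SVD([r₁ r₂ r₃]) → R = UVᵀ:
  R  [+0.95910 -0.08661 -0.26951]
  R  [+0.09303 +0.99560 +0.01111]
  R  [+0.26736 -0.03573 +0.96293]
t = (+0.06408, +0.00578, +1.24679) m
tr R = 2.917630; θ = arccos((tr R − 1)/2) = 0.287996 rad = 16.501°
axis k = ((R−Rᵀ)₃₂, (R−Rᵀ)₁₃, (R−Rᵀ)₂₁) / (2 sinθ) = (-0.082466, -0.945089, +0.316239)
rvec = θ·k = (-0.023750, -0.272182, +0.091076)

rvec=(-0.0237, -0.2722, 0.0911) tvec=(0.0641, 0.0058, 1.2468)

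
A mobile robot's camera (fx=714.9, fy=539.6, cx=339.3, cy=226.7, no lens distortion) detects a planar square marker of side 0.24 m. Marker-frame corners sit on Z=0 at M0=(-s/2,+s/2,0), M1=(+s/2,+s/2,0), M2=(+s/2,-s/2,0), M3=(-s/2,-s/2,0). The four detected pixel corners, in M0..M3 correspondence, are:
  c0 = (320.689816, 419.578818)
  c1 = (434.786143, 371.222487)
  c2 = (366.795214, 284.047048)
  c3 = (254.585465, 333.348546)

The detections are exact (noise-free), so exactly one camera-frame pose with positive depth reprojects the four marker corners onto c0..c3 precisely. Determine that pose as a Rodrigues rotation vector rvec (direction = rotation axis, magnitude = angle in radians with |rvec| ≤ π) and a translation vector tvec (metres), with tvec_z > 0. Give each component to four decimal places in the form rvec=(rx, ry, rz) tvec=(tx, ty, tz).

rvec=(-0.0185, 0.0916, -0.5343) tvec=(0.0079, 0.3020, 1.2999)

Intrinsics K: fx=714.9, fy=539.6, cx=339.3, cy=226.7
Marker side s = 0.24 m; corners in marker frame (Z=0):
  M0 = (-0.1200, +0.1200, 0)
  M1 = (+0.1200, +0.1200, 0)
  M2 = (+0.1200, -0.1200, 0)
  M3 = (-0.1200, -0.1200, 0)
Detected image corners:
  c0 = (320.689816, 419.578818) px
  c1 = (434.786143, 371.222487) px
  c2 = (366.795214, 284.047048) px
  c3 = (254.585465, 333.348546) px
Planar DLT: solve 8×8 A·h = b for H (H[2,2]=1):
  H  [+449.63567 +268.35208 +343.65542]
  H  [-225.77830 +350.01373 +352.06895]
  H  [-0.06339 -0.03191 +1.00000]
B = K⁻¹H; ‖b₁‖=0.769313, ‖b₂‖=0.769313; λ = 2/(‖b₁‖+‖b₂‖) = 1.299862, sign → tz>0 ⇒ λ=+1.299862
r₁ = λ·B[:,0] = (+0.85665,-0.50927,-0.08240); r₂ = λ·B[:,1] = (+0.50761,+0.86059,-0.04148)
r₃ = r₁×r₂ = (+0.09203,-0.00630,+0.99574); SVD([r₁ r₂ r₃]) → R = UVᵀ:
  R  [+0.85665 +0.50761 +0.09203]
  R  [-0.50927 +0.86059 -0.00630]
  R  [-0.08240 -0.04148 +0.99574]
t = (+0.00792, +0.30201, +1.29986) m
tr R = 2.712976; θ = arccos((tr R − 1)/2) = 0.542369 rad = 31.075°
axis k = ((R−Rᵀ)₃₂, (R−Rᵀ)₁₃, (R−Rᵀ)₂₁) / (2 sinθ) = (-0.034077, +0.168972, -0.985032)
rvec = θ·k = (-0.018482, +0.091645, -0.534251)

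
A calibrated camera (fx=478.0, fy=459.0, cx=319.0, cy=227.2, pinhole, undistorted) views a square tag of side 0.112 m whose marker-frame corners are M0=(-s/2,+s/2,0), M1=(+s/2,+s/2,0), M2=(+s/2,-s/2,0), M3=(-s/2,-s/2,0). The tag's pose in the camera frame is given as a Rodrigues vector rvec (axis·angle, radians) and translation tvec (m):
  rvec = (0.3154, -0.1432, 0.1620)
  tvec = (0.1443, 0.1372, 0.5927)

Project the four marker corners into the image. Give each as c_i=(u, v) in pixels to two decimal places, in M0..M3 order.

Intrinsics K: fx=478.0, fy=459.0, cx=319.0, cy=227.2
Marker side s = 0.112 m; corners in marker frame (Z=0):
  M0 = (-0.0560, +0.0560, 0)
  M1 = (+0.0560, +0.0560, 0)
  M2 = (+0.0560, -0.0560, 0)
  M3 = (-0.0560, -0.0560, 0)
rvec = (0.3154, -0.1432, 0.1620), |rvec| = θ = 0.38240 rad = 21.910°
Rodrigues: sinθ=0.37315, 1−cosθ=0.07223; R = I + sinθ·[k]× + (1−cosθ)·[k]×²:
    [+0.97691 -0.18039 -0.11450]
    [+0.13577 +0.93790 -0.31923]
    [+0.16497 +0.29631 +0.94074]
t = (0.1443, 0.1372, 0.5927) m
M0: Pc = R·M0+t = (+0.07949, +0.18212, +0.60005); u = 478.0·(+0.07949)/0.60005 + 319.0 = 382.3223, v = 459.0·(+0.18212)/0.60005 + 227.2 = 366.5085
M1: Pc = R·M1+t = (+0.18891, +0.19733, +0.61853); u = 478.0·(+0.18891)/0.61853 + 319.0 = 464.9854, v = 459.0·(+0.19733)/0.61853 + 227.2 = 373.6314
M2: Pc = R·M2+t = (+0.20911, +0.09228, +0.58535); u = 478.0·(+0.20911)/0.58535 + 319.0 = 489.7607, v = 459.0·(+0.09228)/0.58535 + 227.2 = 299.5622
M3: Pc = R·M3+t = (+0.09969, +0.07707, +0.56687); u = 478.0·(+0.09969)/0.56687 + 319.0 = 403.0657, v = 459.0·(+0.07707)/0.56687 + 227.2 = 289.6080

c0=(382.32, 366.51) c1=(464.99, 373.63) c2=(489.76, 299.56) c3=(403.07, 289.61)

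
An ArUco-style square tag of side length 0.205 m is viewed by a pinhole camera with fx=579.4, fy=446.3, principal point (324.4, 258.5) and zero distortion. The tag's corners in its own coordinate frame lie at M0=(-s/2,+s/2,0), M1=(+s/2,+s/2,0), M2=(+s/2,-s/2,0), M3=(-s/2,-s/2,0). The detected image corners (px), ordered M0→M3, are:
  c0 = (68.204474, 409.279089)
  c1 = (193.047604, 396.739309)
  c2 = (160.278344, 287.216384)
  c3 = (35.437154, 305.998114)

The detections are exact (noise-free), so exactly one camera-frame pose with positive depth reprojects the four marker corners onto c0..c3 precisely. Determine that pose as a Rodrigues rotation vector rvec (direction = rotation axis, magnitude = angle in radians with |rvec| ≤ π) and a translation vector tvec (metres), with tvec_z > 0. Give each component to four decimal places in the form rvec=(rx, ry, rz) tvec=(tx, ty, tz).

rvec=(0.0836, 0.2239, -0.2011) tvec=(-0.3033, 0.1709, 0.8298)

Intrinsics K: fx=579.4, fy=446.3, cx=324.4, cy=258.5
Marker side s = 0.205 m; corners in marker frame (Z=0):
  M0 = (-0.1025, +0.1025, 0)
  M1 = (+0.1025, +0.1025, 0)
  M2 = (+0.1025, -0.1025, 0)
  M3 = (-0.1025, -0.1025, 0)
Detected image corners:
  c0 = (68.204474, 409.279089) px
  c1 = (193.047604, 396.739309) px
  c2 = (160.278344, 287.216384) px
  c3 = (35.437154, 305.998114) px
Planar DLT: solve 8×8 A·h = b for H (H[2,2]=1):
  H  [+577.50890 +168.09861 +112.60032]
  H  [-172.66448 +543.87589 +350.42333]
  H  [-0.27553 +0.07225 +1.00000]
B = K⁻¹H; ‖b₁‖=1.205150, ‖b₂‖=1.205150; λ = 2/(‖b₁‖+‖b₂‖) = 0.829772, sign → tz>0 ⇒ λ=+0.829772
r₁ = λ·B[:,0] = (+0.95507,-0.18860,-0.22863); r₂ = λ·B[:,1] = (+0.20717,+0.97647,+0.05995)
r₃ = r₁×r₂ = (+0.21194,-0.10462,+0.97167); SVD([r₁ r₂ r₃]) → R = UVᵀ:
  R  [+0.95507 +0.20717 +0.21194]
  R  [-0.18860 +0.97647 -0.10462]
  R  [-0.22863 +0.05995 +0.97167]
t = (-0.30332, +0.17091, +0.82977) m
tr R = 2.903202; θ = arccos((tr R − 1)/2) = 0.312392 rad = 17.899°
axis k = ((R−Rᵀ)₃₂, (R−Rᵀ)₁₃, (R−Rᵀ)₂₁) / (2 sinθ) = (+0.267731, +0.716758, -0.643877)
rvec = θ·k = (+0.083637, +0.223909, -0.201142)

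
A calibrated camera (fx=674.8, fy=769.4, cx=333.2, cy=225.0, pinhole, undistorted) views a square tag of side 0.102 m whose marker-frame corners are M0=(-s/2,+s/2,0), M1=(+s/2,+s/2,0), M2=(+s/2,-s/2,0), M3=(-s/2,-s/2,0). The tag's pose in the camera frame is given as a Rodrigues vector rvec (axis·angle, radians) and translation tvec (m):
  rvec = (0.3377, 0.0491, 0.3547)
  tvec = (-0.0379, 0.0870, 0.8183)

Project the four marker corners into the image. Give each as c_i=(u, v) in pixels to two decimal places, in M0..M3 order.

c0=(250.21, 330.29) c1=(327.50, 362.88) c2=(355.79, 282.35) c3=(275.27, 248.26)

Intrinsics K: fx=674.8, fy=769.4, cx=333.2, cy=225.0
Marker side s = 0.102 m; corners in marker frame (Z=0):
  M0 = (-0.0510, +0.0510, 0)
  M1 = (+0.0510, +0.0510, 0)
  M2 = (+0.0510, -0.0510, 0)
  M3 = (-0.0510, -0.0510, 0)
rvec = (0.3377, 0.0491, 0.3547), |rvec| = θ = 0.49220 rad = 28.201°
Rodrigues: sinθ=0.47257, 1−cosθ=0.11871; R = I + sinθ·[k]× + (1−cosθ)·[k]×²:
    [+0.93717 -0.33243 +0.10583]
    [+0.34868 +0.88248 -0.31570]
    [+0.01155 +0.33276 +0.94294]
t = (-0.0379, 0.0870, 0.8183) m
M0: Pc = R·M0+t = (-0.10265, +0.11422, +0.83468); u = 674.8·(-0.10265)/0.83468 + 333.2 = 250.2128, v = 769.4·(+0.11422)/0.83468 + 225.0 = 330.2902
M1: Pc = R·M1+t = (-0.00706, +0.14979, +0.83586); u = 674.8·(-0.00706)/0.83586 + 333.2 = 327.5020, v = 769.4·(+0.14979)/0.83586 + 225.0 = 362.8788
M2: Pc = R·M2+t = (+0.02685, +0.05978, +0.80192); u = 674.8·(+0.02685)/0.80192 + 333.2 = 355.7934, v = 769.4·(+0.05978)/0.80192 + 225.0 = 282.3523
M3: Pc = R·M3+t = (-0.06874, +0.02421, +0.80074); u = 674.8·(-0.06874)/0.80074 + 333.2 = 275.2697, v = 769.4·(+0.02421)/0.80074 + 225.0 = 248.2637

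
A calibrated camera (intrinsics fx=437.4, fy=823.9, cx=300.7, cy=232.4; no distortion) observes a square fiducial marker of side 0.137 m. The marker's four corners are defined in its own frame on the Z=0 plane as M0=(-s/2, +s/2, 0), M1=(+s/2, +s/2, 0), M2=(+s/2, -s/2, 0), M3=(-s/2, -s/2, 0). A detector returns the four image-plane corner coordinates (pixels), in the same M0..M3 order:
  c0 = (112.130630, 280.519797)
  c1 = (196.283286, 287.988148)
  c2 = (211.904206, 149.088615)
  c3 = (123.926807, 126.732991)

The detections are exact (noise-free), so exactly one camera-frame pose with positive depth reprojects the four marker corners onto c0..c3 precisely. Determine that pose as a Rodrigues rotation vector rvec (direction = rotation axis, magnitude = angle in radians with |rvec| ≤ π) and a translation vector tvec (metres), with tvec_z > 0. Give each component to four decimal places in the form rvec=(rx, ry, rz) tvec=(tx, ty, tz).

rvec=(0.3813, -0.4983, 0.1844) tvec=(-0.2244, -0.0162, 0.7125)

Intrinsics K: fx=437.4, fy=823.9, cx=300.7, cy=232.4
Marker side s = 0.137 m; corners in marker frame (Z=0):
  M0 = (-0.0685, +0.0685, 0)
  M1 = (+0.0685, +0.0685, 0)
  M2 = (+0.0685, -0.0685, 0)
  M3 = (-0.0685, -0.0685, 0)
Detected image corners:
  c0 = (112.130630, 280.519797) px
  c1 = (196.283286, 287.988148) px
  c2 = (211.904206, 149.088615) px
  c3 = (123.926807, 126.732991) px
Planar DLT: solve 8×8 A·h = b for H (H[2,2]=1):
  H  [+740.24173 -30.57422 +162.91470]
  H  [+254.59452 +1157.54408 +213.62222]
  H  [+0.69816 +0.43558 +1.00000]
B = K⁻¹H; ‖b₁‖=1.403535, ‖b₂‖=1.403535; λ = 2/(‖b₁‖+‖b₂‖) = 0.712487, sign → tz>0 ⇒ λ=+0.712487
r₁ = λ·B[:,0] = (+0.86382,+0.07986,+0.49743); r₂ = λ·B[:,1] = (-0.26316,+0.91347,+0.31035)
r₃ = r₁×r₂ = (-0.42960,-0.39899,+0.81009); SVD([r₁ r₂ r₃]) → R = UVᵀ:
  R  [+0.86382 -0.26316 -0.42960]
  R  [+0.07986 +0.91347 -0.39899]
  R  [+0.49743 +0.31035 +0.81009]
t = (-0.22444, -0.01624, +0.71249) m
tr R = 2.587386; θ = arccos((tr R − 1)/2) = 0.653941 rad = 37.468°
axis k = ((R−Rᵀ)₃₂, (R−Rᵀ)₁₃, (R−Rᵀ)₂₁) / (2 sinθ) = (+0.583030, -0.761964, +0.281936)
rvec = θ·k = (+0.381267, -0.498279, +0.184369)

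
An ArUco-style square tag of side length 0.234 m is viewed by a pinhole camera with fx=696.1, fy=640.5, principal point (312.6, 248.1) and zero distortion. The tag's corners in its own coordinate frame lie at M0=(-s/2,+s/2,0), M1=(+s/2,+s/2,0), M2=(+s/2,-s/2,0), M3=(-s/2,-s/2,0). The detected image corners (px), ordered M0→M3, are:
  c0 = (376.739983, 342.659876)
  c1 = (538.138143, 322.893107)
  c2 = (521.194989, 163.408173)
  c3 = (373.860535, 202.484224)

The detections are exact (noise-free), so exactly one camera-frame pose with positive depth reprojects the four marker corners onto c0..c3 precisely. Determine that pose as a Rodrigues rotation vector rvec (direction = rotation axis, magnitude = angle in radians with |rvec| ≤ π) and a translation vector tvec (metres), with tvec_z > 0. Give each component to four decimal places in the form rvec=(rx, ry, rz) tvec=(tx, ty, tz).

Intrinsics K: fx=696.1, fy=640.5, cx=312.6, cy=248.1
Marker side s = 0.234 m; corners in marker frame (Z=0):
  M0 = (-0.1170, +0.1170, 0)
  M1 = (+0.1170, +0.1170, 0)
  M2 = (+0.1170, -0.1170, 0)
  M3 = (-0.1170, -0.1170, 0)
Detected image corners:
  c0 = (376.739983, 342.659876) px
  c1 = (538.138143, 322.893107) px
  c2 = (521.194989, 163.408173) px
  c3 = (373.860535, 202.484224) px
Planar DLT: solve 8×8 A·h = b for H (H[2,2]=1):
  H  [+378.19273 -117.99791 +446.68738]
  H  [-287.13652 +547.16894 +255.86337]
  H  [-0.61939 -0.34957 +1.00000]
B = K⁻¹H; ‖b₁‖=1.049690, ‖b₂‖=1.049690; λ = 2/(‖b₁‖+‖b₂‖) = 0.952662, sign → tz>0 ⇒ λ=+0.952662
r₁ = λ·B[:,0] = (+0.78257,-0.19851,-0.59007); r₂ = λ·B[:,1] = (-0.01194,+0.94284,-0.33303)
r₃ = r₁×r₂ = (+0.62245,+0.26766,+0.73547); SVD([r₁ r₂ r₃]) → R = UVᵀ:
  R  [+0.78257 -0.01194 +0.62245]
  R  [-0.19851 +0.94284 +0.26766]
  R  [-0.59007 -0.33303 +0.73547]
t = (+0.18351, +0.01155, +0.95266) m
tr R = 2.460878; θ = arccos((tr R − 1)/2) = 0.751832 rad = 43.077°
axis k = ((R−Rᵀ)₃₂, (R−Rᵀ)₁₃, (R−Rᵀ)₂₁) / (2 sinθ) = (-0.439753, +0.887671, -0.136592)
rvec = θ·k = (-0.330620, +0.667380, -0.102694)

rvec=(-0.3306, 0.6674, -0.1027) tvec=(0.1835, 0.0115, 0.9527)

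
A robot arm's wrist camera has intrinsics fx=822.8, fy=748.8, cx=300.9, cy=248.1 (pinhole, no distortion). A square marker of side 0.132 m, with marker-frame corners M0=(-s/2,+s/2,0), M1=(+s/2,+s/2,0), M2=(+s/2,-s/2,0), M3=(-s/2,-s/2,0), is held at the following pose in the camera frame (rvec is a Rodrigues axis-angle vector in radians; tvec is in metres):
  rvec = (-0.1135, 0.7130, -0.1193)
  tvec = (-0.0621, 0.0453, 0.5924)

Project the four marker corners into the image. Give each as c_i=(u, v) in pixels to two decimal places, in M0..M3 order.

c0=(160.17, 392.00) c1=(288.79, 387.65) c2=(275.56, 208.49) c3=(152.49, 236.36)

Intrinsics K: fx=822.8, fy=748.8, cx=300.9, cy=248.1
Marker side s = 0.132 m; corners in marker frame (Z=0):
  M0 = (-0.0660, +0.0660, 0)
  M1 = (+0.0660, +0.0660, 0)
  M2 = (+0.0660, -0.0660, 0)
  M3 = (-0.0660, -0.0660, 0)
rvec = (-0.1135, 0.7130, -0.1193), |rvec| = θ = 0.73177 rad = 41.927°
Rodrigues: sinθ=0.66819, 1−cosθ=0.25601; R = I + sinθ·[k]× + (1−cosθ)·[k]×²:
    [+0.75015 +0.07025 +0.65752]
    [-0.14762 +0.98704 +0.06297]
    [-0.64458 -0.14430 +0.75080]
t = (-0.0621, 0.0453, 0.5924) m
M0: Pc = R·M0+t = (-0.10697, +0.12019, +0.62542); u = 822.8·(-0.10697)/0.62542 + 300.9 = 160.1651, v = 748.8·(+0.12019)/0.62542 + 248.1 = 391.9981
M1: Pc = R·M1+t = (-0.00795, +0.10070, +0.54033); u = 822.8·(-0.00795)/0.54033 + 300.9 = 288.7884, v = 748.8·(+0.10070)/0.54033 + 248.1 = 387.6528
M2: Pc = R·M2+t = (-0.01723, -0.02959, +0.55938); u = 822.8·(-0.01723)/0.55938 + 300.9 = 275.5620, v = 748.8·(-0.02959)/0.55938 + 248.1 = 208.4935
M3: Pc = R·M3+t = (-0.11625, -0.01010, +0.64447); u = 822.8·(-0.11625)/0.64447 + 300.9 = 152.4865, v = 748.8·(-0.01010)/0.64447 + 248.1 = 236.3634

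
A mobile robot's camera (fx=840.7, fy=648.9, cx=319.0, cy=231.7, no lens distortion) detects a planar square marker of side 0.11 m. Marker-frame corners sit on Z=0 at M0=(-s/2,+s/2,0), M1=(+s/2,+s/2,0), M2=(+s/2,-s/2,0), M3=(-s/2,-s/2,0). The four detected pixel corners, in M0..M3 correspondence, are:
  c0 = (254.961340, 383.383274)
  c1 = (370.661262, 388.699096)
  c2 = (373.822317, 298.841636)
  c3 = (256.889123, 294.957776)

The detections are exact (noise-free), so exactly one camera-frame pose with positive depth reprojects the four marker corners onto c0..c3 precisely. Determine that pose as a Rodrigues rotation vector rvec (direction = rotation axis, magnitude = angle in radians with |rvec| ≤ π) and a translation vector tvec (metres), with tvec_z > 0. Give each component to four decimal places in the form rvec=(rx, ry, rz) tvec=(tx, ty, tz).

rvec=(0.0721, 0.1203, 0.0265) tvec=(-0.0051, 0.1336, 0.7885)

Intrinsics K: fx=840.7, fy=648.9, cx=319.0, cy=231.7
Marker side s = 0.11 m; corners in marker frame (Z=0):
  M0 = (-0.0550, +0.0550, 0)
  M1 = (+0.0550, +0.0550, 0)
  M2 = (+0.0550, -0.0550, 0)
  M3 = (-0.0550, -0.0550, 0)
Detected image corners:
  c0 = (254.961340, 383.383274) px
  c1 = (370.661262, 388.699096) px
  c2 = (373.822317, 298.841636) px
  c3 = (256.889123, 294.957776) px
Planar DLT: solve 8×8 A·h = b for H (H[2,2]=1):
  H  [+1010.01845 +6.15307 +313.59451]
  H  [-9.65707 +842.11015 +341.67956]
  H  [-0.15084 +0.09309 +1.00000]
B = K⁻¹H; ‖b₁‖=1.268242, ‖b₂‖=1.268242; λ = 2/(‖b₁‖+‖b₂‖) = 0.788493, sign → tz>0 ⇒ λ=+0.788493
r₁ = λ·B[:,0] = (+0.99243,+0.03073,-0.11894); r₂ = λ·B[:,1] = (-0.02208,+0.99706,+0.07340)
r₃ = r₁×r₂ = (+0.12084,-0.07022,+0.99019); SVD([r₁ r₂ r₃]) → R = UVᵀ:
  R  [+0.99243 -0.02208 +0.12084]
  R  [+0.03073 +0.99706 -0.07022]
  R  [-0.11894 +0.07340 +0.99019]
t = (-0.00507, +0.13364, +0.78849) m
tr R = 2.979670; θ = arccos((tr R − 1)/2) = 0.142706 rad = 8.176°
axis k = ((R−Rᵀ)₃₂, (R−Rᵀ)₁₃, (R−Rᵀ)₂₁) / (2 sinθ) = (+0.504906, +0.842968, +0.185673)
rvec = θ·k = (+0.072053, +0.120296, +0.026497)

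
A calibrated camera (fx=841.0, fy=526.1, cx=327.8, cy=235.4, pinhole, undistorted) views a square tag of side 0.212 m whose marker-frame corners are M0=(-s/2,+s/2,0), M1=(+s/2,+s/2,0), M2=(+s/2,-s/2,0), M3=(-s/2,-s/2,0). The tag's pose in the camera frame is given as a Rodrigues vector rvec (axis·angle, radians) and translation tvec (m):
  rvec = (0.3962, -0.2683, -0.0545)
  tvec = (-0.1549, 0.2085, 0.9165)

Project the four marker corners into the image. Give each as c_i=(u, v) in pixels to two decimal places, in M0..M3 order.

Intrinsics K: fx=841.0, fy=526.1, cx=327.8, cy=235.4
Marker side s = 0.212 m; corners in marker frame (Z=0):
  M0 = (-0.1060, +0.1060, 0)
  M1 = (+0.1060, +0.1060, 0)
  M2 = (+0.1060, -0.1060, 0)
  M3 = (-0.1060, -0.1060, 0)
rvec = (0.3962, -0.2683, -0.0545), |rvec| = θ = 0.48159 rad = 27.593°
Rodrigues: sinθ=0.46319, 1−cosθ=0.11374; R = I + sinθ·[k]× + (1−cosθ)·[k]×²:
    [+0.96324 +0.00029 -0.26864]
    [-0.10455 +0.92156 -0.37389]
    [+0.24746 +0.38823 +0.88772]
t = (-0.1549, 0.2085, 0.9165) m
M0: Pc = R·M0+t = (-0.25697, +0.31727, +0.93142); u = 841.0·(-0.25697)/0.93142 + 327.8 = 95.7737, v = 526.1·(+0.31727)/0.93142 + 235.4 = 414.6040
M1: Pc = R·M1+t = (-0.05277, +0.29510, +0.98388); u = 841.0·(-0.05277)/0.98388 + 327.8 = 282.6968, v = 526.1·(+0.29510)/0.98388 + 235.4 = 393.1970
M2: Pc = R·M2+t = (-0.05283, +0.09973, +0.90158); u = 841.0·(-0.05283)/0.90158 + 327.8 = 278.5227, v = 526.1·(+0.09973)/0.90158 + 235.4 = 293.5971
M3: Pc = R·M3+t = (-0.25703, +0.12190, +0.84912); u = 841.0·(-0.25703)/0.84912 + 327.8 = 73.2230, v = 526.1·(+0.12190)/0.84912 + 235.4 = 310.9253

c0=(95.77, 414.60) c1=(282.70, 393.20) c2=(278.52, 293.60) c3=(73.22, 310.93)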